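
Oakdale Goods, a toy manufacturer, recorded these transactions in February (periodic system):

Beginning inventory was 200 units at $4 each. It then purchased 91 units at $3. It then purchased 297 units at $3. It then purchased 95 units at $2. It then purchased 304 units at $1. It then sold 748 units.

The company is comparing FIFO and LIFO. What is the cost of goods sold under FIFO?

FIFO COGS: 200 @ $4 + 91 @ $3 + 297 @ $3 + 95 @ $2 + 65 @ $1 = $2,219
LIFO COGS: 304 @ $1 + 95 @ $2 + 297 @ $3 + 52 @ $3 = $1,541

COGS = $2,219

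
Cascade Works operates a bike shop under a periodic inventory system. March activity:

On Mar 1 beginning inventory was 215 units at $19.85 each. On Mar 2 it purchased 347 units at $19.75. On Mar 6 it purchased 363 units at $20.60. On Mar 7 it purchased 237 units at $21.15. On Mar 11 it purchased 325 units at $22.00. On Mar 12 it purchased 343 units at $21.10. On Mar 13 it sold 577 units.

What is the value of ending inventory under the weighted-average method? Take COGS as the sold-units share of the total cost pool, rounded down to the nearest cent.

Mar 13, sell 577: 577/1830 × $37,998.65 → $11,980.99
Ending inventory (cost pool remaining) = $26,017.66

Ending inventory = $26,017.66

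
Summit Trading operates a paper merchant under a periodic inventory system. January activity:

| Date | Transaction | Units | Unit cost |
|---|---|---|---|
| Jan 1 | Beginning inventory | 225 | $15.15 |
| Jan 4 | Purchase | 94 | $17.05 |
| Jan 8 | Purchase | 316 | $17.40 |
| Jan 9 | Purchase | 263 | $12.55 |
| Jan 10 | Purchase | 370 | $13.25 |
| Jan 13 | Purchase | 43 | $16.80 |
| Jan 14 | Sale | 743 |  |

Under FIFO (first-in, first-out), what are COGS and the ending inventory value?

Jan 14, 743 sold [FIFO — oldest first]: 225 @ $15.15 + 94 @ $17.05 + 316 @ $17.40 + 108 @ $12.55 = $11,865.25
Ending inventory: 155 @ $12.55 + 370 @ $13.25 + 43 @ $16.80 = $7,570.15
Check: goods available $19,435.40 = COGS $11,865.25 + ending $7,570.15

COGS = $11,865.25; ending inventory = $7,570.15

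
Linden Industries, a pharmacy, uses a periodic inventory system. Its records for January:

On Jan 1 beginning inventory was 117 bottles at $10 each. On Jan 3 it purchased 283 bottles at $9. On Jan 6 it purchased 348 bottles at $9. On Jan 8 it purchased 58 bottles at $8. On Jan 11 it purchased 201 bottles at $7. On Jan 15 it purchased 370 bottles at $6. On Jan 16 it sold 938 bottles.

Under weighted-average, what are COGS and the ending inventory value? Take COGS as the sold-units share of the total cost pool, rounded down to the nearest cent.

COGS = $7,452.22; ending inventory = $3,487.78

Jan 16, sell 938: 938/1377 × $10,940.00 → $7,452.22
Ending inventory (cost pool remaining) = $3,487.78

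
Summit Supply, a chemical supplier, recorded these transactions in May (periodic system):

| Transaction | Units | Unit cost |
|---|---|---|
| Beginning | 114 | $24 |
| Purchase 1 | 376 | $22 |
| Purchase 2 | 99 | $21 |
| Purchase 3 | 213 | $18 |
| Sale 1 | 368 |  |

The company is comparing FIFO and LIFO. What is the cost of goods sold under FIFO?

FIFO COGS: 114 @ $24 + 254 @ $22 = $8,324
LIFO COGS: 213 @ $18 + 99 @ $21 + 56 @ $22 = $7,145

COGS = $8,324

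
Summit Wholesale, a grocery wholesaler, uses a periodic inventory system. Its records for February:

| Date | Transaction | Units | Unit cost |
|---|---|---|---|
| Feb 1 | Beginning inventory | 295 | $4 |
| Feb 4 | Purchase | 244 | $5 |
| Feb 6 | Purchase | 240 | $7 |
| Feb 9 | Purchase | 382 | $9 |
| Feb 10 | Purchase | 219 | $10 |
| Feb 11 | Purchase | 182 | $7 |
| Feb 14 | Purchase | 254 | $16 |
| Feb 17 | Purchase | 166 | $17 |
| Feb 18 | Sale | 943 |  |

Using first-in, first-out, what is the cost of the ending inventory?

Feb 18, 943 sold [FIFO — oldest first]: 295 @ $4 + 244 @ $5 + 240 @ $7 + 164 @ $9 = $5,556
Ending inventory: 218 @ $9 + 219 @ $10 + 182 @ $7 + 254 @ $16 + 166 @ $17 = $12,312
Check: goods available $17,868 = COGS $5,556 + ending $12,312

Ending inventory = $12,312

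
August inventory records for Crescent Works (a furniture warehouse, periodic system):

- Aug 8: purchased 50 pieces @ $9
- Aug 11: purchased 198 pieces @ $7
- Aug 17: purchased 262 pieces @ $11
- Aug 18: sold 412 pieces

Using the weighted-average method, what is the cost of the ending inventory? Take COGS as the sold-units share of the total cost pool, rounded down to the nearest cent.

Ending inventory = $906.60

Aug 18, sell 412: 412/510 × $4,718.00 → $3,811.40
Ending inventory (cost pool remaining) = $906.60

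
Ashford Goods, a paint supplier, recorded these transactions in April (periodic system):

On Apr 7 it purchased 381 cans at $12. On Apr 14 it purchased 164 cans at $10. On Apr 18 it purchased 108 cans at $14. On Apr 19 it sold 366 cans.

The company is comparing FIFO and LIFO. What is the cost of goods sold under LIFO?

COGS = $4,280

FIFO COGS: 366 @ $12 = $4,392
LIFO COGS: 108 @ $14 + 164 @ $10 + 94 @ $12 = $4,280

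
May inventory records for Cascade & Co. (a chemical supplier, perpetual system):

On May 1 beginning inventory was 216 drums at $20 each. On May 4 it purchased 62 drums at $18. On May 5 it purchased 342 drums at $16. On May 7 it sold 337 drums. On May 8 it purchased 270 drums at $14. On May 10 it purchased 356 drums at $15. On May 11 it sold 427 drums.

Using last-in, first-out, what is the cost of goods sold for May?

COGS = $11,726

May 7, 337 sold [LIFO — newest first]: 337 @ $16 = $5,392
May 11, 427 sold [LIFO — newest first]: 356 @ $15 + 71 @ $14 = $6,334
Total COGS = $5,392 + $6,334 = $11,726
Ending inventory: 216 @ $20 + 62 @ $18 + 5 @ $16 + 199 @ $14 = $8,302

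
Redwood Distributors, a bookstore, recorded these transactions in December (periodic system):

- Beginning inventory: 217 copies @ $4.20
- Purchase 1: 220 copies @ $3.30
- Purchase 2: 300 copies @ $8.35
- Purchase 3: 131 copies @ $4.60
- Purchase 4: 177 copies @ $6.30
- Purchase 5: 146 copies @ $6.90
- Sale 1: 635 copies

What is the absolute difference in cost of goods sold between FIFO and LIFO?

FIFO COGS: 217 @ $4.20 + 220 @ $3.30 + 198 @ $8.35 = $3,290.70
LIFO COGS: 146 @ $6.90 + 177 @ $6.30 + 131 @ $4.60 + 181 @ $8.35 = $4,236.45
Difference = |$3,290.70 − $4,236.45| = $945.75

$945.75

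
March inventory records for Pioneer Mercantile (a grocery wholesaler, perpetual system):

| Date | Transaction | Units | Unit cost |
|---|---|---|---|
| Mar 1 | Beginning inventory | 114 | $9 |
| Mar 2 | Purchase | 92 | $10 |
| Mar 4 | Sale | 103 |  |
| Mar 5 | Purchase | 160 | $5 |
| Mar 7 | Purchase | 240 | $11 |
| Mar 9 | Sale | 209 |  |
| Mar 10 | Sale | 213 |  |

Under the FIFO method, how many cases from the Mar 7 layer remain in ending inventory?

Mar 4, 103 sold [FIFO — oldest first]: 103 @ $9 = $927
Mar 9, 209 sold [FIFO — oldest first]: 11 @ $9 + 92 @ $10 + 106 @ $5 = $1,549
Mar 10, 213 sold [FIFO — oldest first]: 54 @ $5 + 159 @ $11 = $2,019
Total COGS = $927 + $1,549 + $2,019 = $4,495
Ending inventory: 81 @ $11 = $891

81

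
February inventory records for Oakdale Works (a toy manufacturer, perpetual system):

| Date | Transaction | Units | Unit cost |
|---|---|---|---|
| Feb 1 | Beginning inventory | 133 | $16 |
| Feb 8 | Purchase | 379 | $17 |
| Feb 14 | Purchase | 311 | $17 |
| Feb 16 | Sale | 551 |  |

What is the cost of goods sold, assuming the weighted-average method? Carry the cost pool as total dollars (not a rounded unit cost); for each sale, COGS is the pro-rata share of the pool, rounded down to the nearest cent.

COGS = $9,277.95

After Feb 1: 133 on hand, pool $2,128.00 (≈ $16.0000 each)
After Feb 8: 512 on hand, pool $8,571.00 (≈ $16.7402 each)
After Feb 14: 823 on hand, pool $13,858.00 (≈ $16.8384 each)
Feb 16, sell 551: 551/823 × $13,858.00 → $9,277.95
Ending inventory (cost pool remaining) = $4,580.05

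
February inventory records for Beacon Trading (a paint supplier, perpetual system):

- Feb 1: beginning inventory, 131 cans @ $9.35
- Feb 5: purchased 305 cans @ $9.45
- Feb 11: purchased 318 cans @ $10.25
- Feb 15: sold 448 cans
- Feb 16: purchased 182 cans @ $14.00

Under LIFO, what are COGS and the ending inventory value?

COGS = $4,488.00; ending inventory = $5,426.60

Feb 15, 448 sold [LIFO — newest first]: 318 @ $10.25 + 130 @ $9.45 = $4,488.00
Ending inventory: 131 @ $9.35 + 175 @ $9.45 + 182 @ $14.00 = $5,426.60
Check: goods available $9,914.60 = COGS $4,488.00 + ending $5,426.60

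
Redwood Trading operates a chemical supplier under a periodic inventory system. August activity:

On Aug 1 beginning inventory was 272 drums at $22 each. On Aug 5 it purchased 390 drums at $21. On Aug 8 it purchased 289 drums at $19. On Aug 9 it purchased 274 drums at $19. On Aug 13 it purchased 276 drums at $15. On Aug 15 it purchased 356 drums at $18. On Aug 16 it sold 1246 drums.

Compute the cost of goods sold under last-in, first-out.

Aug 16, 1246 sold [LIFO — newest first]: 356 @ $18 + 276 @ $15 + 274 @ $19 + 289 @ $19 + 51 @ $21 = $22,316
Ending inventory: 272 @ $22 + 339 @ $21 = $13,103
Check: goods available $35,419 = COGS $22,316 + ending $13,103

COGS = $22,316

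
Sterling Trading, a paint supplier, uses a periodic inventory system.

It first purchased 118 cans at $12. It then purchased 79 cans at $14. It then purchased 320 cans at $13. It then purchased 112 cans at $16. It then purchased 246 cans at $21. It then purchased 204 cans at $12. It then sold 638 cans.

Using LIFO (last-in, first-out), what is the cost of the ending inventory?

Ending inventory = $5,694

Sale 1 (638) [LIFO — newest first]: 204 @ $12 + 246 @ $21 + 112 @ $16 + 76 @ $13 = $10,394
Ending inventory: 118 @ $12 + 79 @ $14 + 244 @ $13 = $5,694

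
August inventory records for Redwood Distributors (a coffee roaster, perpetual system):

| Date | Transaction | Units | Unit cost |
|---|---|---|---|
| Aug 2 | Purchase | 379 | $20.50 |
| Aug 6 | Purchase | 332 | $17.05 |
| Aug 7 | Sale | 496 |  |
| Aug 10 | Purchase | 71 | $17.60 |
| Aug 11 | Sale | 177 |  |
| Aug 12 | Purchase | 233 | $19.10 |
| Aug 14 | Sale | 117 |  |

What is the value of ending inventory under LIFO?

Ending inventory = $4,450.10

Aug 7, 496 sold [LIFO — newest first]: 332 @ $17.05 + 164 @ $20.50 = $9,022.60
Aug 11, 177 sold [LIFO — newest first]: 71 @ $17.60 + 106 @ $20.50 = $3,422.60
Aug 14, 117 sold [LIFO — newest first]: 117 @ $19.10 = $2,234.70
Total COGS = $9,022.60 + $3,422.60 + $2,234.70 = $14,679.90
Ending inventory: 109 @ $20.50 + 116 @ $19.10 = $4,450.10
Check: goods available $19,130.00 = COGS $14,679.90 + ending $4,450.10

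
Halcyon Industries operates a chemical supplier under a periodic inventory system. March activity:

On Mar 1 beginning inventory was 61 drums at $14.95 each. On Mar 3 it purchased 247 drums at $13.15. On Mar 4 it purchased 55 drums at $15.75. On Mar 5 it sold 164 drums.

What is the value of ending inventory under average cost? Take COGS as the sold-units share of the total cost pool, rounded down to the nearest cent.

Ending inventory = $2,755.44

Mar 5, sell 164: 164/363 × $5,026.25 → $2,270.81
Ending inventory (cost pool remaining) = $2,755.44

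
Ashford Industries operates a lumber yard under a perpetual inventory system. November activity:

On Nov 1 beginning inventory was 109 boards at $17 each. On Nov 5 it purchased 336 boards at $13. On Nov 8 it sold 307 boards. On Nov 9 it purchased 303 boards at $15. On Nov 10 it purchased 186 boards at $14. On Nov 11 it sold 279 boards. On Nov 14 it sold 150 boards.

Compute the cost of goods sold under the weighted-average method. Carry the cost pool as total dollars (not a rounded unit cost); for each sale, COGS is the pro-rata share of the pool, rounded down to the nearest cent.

After Nov 1: 109 on hand, pool $1,853.00 (≈ $17.0000 each)
After Nov 5: 445 on hand, pool $6,221.00 (≈ $13.9798 each)
Nov 8, sell 307: 307/445 × $6,221.00 → $4,291.79
After Nov 9: 441 on hand, pool $6,474.21 (≈ $14.6807 each)
After Nov 10: 627 on hand, pool $9,078.21 (≈ $14.4788 each)
Nov 11, sell 279: 279/627 × $9,078.21 → $4,039.58
Nov 14, sell 150: 150/348 × $5,038.63 → $2,171.82
Total COGS = $4,291.79 + $4,039.58 + $2,171.82 = $10,503.19
Ending inventory (cost pool remaining) = $2,866.81

COGS = $10,503.19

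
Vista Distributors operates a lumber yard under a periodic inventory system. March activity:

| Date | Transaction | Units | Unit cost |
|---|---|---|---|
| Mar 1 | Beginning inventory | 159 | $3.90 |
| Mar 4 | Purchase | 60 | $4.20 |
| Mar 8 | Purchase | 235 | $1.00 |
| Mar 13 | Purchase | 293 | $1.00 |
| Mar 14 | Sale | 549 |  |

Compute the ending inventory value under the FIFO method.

Mar 14, 549 sold [FIFO — oldest first]: 159 @ $3.90 + 60 @ $4.20 + 235 @ $1.00 + 95 @ $1.00 = $1,202.10
Ending inventory: 198 @ $1.00 = $198.00

Ending inventory = $198.00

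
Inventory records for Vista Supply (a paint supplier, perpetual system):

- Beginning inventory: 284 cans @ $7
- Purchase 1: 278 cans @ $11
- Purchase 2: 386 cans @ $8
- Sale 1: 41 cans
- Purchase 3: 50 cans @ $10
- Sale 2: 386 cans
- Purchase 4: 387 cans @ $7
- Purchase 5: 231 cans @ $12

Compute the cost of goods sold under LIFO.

COGS = $3,516

Sale 1 (41) [LIFO — newest first]: 41 @ $8 = $328
Sale 2 (386) [LIFO — newest first]: 50 @ $10 + 336 @ $8 = $3,188
Total COGS = $328 + $3,188 = $3,516
Ending inventory: 284 @ $7 + 278 @ $11 + 9 @ $8 + 387 @ $7 + 231 @ $12 = $10,599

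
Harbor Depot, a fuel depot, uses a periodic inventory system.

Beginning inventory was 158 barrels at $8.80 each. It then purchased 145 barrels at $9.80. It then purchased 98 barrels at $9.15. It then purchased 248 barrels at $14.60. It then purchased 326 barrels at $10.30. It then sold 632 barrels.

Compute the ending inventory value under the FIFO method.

Ending inventory = $3,606.00

Sale 1 (632) [FIFO — oldest first]: 158 @ $8.80 + 145 @ $9.80 + 98 @ $9.15 + 231 @ $14.60 = $7,080.70
Ending inventory: 17 @ $14.60 + 326 @ $10.30 = $3,606.00
Check: goods available $10,686.70 = COGS $7,080.70 + ending $3,606.00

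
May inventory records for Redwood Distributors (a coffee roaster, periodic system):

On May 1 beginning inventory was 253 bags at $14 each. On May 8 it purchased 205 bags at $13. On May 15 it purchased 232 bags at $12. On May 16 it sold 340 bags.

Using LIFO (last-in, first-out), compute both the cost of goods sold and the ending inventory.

COGS = $4,188; ending inventory = $4,803

May 16, 340 sold [LIFO — newest first]: 232 @ $12 + 108 @ $13 = $4,188
Ending inventory: 253 @ $14 + 97 @ $13 = $4,803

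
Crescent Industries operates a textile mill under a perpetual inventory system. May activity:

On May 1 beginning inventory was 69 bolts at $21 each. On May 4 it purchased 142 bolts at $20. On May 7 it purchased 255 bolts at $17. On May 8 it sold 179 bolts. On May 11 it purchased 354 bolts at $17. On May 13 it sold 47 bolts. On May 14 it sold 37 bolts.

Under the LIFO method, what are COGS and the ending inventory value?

COGS = $4,471; ending inventory = $10,171

May 8, 179 sold [LIFO — newest first]: 179 @ $17 = $3,043
May 13, 47 sold [LIFO — newest first]: 47 @ $17 = $799
May 14, 37 sold [LIFO — newest first]: 37 @ $17 = $629
Total COGS = $3,043 + $799 + $629 = $4,471
Ending inventory: 69 @ $21 + 142 @ $20 + 76 @ $17 + 270 @ $17 = $10,171
Check: goods available $14,642 = COGS $4,471 + ending $10,171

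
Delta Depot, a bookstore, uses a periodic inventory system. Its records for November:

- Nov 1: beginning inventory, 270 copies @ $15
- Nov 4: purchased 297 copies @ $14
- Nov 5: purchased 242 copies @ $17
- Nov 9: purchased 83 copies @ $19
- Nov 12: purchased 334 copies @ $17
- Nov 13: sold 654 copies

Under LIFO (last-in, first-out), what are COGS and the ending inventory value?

Nov 13, 654 sold [LIFO — newest first]: 334 @ $17 + 83 @ $19 + 237 @ $17 = $11,284
Ending inventory: 270 @ $15 + 297 @ $14 + 5 @ $17 = $8,293
Check: goods available $19,577 = COGS $11,284 + ending $8,293

COGS = $11,284; ending inventory = $8,293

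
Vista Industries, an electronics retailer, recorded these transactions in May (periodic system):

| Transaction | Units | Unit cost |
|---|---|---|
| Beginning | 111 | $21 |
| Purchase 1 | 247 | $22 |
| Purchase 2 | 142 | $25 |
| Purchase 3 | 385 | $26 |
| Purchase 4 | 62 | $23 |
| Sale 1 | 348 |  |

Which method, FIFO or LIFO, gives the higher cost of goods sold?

LIFO

FIFO COGS: 111 @ $21 + 237 @ $22 = $7,545
LIFO COGS: 62 @ $23 + 286 @ $26 = $8,862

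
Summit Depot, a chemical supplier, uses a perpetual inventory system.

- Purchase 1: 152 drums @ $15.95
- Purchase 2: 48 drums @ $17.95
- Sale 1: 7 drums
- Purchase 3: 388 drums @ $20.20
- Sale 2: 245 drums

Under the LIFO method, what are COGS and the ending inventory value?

Sale 1 (7) [LIFO — newest first]: 7 @ $17.95 = $125.65
Sale 2 (245) [LIFO — newest first]: 245 @ $20.20 = $4,949.00
Total COGS = $125.65 + $4,949.00 = $5,074.65
Ending inventory: 152 @ $15.95 + 41 @ $17.95 + 143 @ $20.20 = $6,048.95
Check: goods available $11,123.60 = COGS $5,074.65 + ending $6,048.95

COGS = $5,074.65; ending inventory = $6,048.95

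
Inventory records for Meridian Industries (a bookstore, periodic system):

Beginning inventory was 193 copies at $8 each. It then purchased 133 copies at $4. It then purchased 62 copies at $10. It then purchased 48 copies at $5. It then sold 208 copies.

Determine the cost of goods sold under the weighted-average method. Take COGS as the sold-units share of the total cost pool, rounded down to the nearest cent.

COGS = $1,400.66

Sale 1, sell 208: 208/436 × $2,936.00 → $1,400.66
Ending inventory (cost pool remaining) = $1,535.34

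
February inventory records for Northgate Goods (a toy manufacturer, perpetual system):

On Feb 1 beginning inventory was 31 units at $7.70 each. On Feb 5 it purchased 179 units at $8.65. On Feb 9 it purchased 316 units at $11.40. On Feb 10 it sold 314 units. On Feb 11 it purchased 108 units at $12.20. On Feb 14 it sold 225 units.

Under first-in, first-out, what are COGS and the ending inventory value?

COGS = $5,548.05; ending inventory = $1,159.00

Feb 10, 314 sold [FIFO — oldest first]: 31 @ $7.70 + 179 @ $8.65 + 104 @ $11.40 = $2,972.65
Feb 14, 225 sold [FIFO — oldest first]: 212 @ $11.40 + 13 @ $12.20 = $2,575.40
Total COGS = $2,972.65 + $2,575.40 = $5,548.05
Ending inventory: 95 @ $12.20 = $1,159.00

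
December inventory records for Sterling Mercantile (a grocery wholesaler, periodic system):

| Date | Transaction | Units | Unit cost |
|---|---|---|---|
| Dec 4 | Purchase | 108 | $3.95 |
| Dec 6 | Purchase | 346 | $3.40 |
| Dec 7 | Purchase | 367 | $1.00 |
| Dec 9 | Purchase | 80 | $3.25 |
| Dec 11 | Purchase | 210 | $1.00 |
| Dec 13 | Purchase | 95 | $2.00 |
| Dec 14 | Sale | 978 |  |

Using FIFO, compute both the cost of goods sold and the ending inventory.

Dec 14, 978 sold [FIFO — oldest first]: 108 @ $3.95 + 346 @ $3.40 + 367 @ $1.00 + 80 @ $3.25 + 77 @ $1.00 = $2,307.00
Ending inventory: 133 @ $1.00 + 95 @ $2.00 = $323.00

COGS = $2,307.00; ending inventory = $323.00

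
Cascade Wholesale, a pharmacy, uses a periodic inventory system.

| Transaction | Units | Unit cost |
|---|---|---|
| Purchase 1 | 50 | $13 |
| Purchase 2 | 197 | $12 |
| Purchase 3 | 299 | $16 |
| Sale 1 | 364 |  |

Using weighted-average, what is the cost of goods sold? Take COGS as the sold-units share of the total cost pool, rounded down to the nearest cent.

Sale 1, sell 364: 364/546 × $7,798.00 → $5,198.66
Ending inventory (cost pool remaining) = $2,599.34

COGS = $5,198.66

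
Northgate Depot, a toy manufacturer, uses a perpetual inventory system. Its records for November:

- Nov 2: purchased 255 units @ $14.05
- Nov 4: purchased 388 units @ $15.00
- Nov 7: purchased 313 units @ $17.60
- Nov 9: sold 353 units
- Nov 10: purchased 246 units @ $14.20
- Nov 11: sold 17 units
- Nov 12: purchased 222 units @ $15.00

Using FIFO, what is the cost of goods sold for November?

COGS = $5,307.75

Nov 9, 353 sold [FIFO — oldest first]: 255 @ $14.05 + 98 @ $15.00 = $5,052.75
Nov 11, 17 sold [FIFO — oldest first]: 17 @ $15.00 = $255.00
Total COGS = $5,052.75 + $255.00 = $5,307.75
Ending inventory: 273 @ $15.00 + 313 @ $17.60 + 246 @ $14.20 + 222 @ $15.00 = $16,427.00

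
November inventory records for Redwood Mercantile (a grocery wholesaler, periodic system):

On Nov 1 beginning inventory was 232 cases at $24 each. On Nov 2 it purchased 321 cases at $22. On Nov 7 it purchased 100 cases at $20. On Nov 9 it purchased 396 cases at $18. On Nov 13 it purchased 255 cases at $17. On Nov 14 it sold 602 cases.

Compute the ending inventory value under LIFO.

Nov 14, 602 sold [LIFO — newest first]: 255 @ $17 + 347 @ $18 = $10,581
Ending inventory: 232 @ $24 + 321 @ $22 + 100 @ $20 + 49 @ $18 = $15,512
Check: goods available $26,093 = COGS $10,581 + ending $15,512

Ending inventory = $15,512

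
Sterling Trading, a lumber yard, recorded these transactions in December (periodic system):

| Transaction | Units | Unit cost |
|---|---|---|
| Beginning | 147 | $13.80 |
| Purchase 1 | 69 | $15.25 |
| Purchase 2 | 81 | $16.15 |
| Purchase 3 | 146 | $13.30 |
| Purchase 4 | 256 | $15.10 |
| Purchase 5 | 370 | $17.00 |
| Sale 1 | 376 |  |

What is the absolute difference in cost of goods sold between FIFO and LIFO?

$940.90

FIFO COGS: 147 @ $13.80 + 69 @ $15.25 + 81 @ $16.15 + 79 @ $13.30 = $5,439.70
LIFO COGS: 370 @ $17.00 + 6 @ $15.10 = $6,380.60
Difference = |$5,439.70 − $6,380.60| = $940.90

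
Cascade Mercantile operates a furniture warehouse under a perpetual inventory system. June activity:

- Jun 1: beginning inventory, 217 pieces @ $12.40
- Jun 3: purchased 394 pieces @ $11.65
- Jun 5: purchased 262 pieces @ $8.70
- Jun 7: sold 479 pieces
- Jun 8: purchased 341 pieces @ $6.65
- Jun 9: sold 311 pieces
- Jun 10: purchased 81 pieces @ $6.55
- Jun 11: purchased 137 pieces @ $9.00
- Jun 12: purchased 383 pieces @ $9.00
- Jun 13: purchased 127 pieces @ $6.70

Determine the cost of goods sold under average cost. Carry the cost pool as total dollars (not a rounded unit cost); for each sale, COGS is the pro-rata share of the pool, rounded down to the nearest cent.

COGS = $8,030.76

After Jun 1: 217 on hand, pool $2,690.80 (≈ $12.4000 each)
After Jun 3: 611 on hand, pool $7,280.90 (≈ $11.9164 each)
After Jun 5: 873 on hand, pool $9,560.30 (≈ $10.9511 each)
Jun 7, sell 479: 479/873 × $9,560.30 → $5,245.57
After Jun 8: 735 on hand, pool $6,582.38 (≈ $8.9556 each)
Jun 9, sell 311: 311/735 × $6,582.38 → $2,785.19
After Jun 10: 505 on hand, pool $4,327.74 (≈ $8.5698 each)
After Jun 11: 642 on hand, pool $5,560.74 (≈ $8.6616 each)
After Jun 12: 1025 on hand, pool $9,007.74 (≈ $8.7880 each)
After Jun 13: 1152 on hand, pool $9,858.64 (≈ $8.5578 each)
Total COGS = $5,245.57 + $2,785.19 = $8,030.76
Ending inventory (cost pool remaining) = $9,858.64
Check: goods available $17,889.40 = COGS $8,030.76 + ending $9,858.64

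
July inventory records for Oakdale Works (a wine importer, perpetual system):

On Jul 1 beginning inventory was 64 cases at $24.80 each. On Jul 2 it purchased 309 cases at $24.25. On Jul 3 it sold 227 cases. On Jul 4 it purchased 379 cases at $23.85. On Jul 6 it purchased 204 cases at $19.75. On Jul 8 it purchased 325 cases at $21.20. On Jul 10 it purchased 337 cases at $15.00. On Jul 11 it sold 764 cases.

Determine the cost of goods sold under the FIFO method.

Jul 3, 227 sold [FIFO — oldest first]: 64 @ $24.80 + 163 @ $24.25 = $5,539.95
Jul 11, 764 sold [FIFO — oldest first]: 146 @ $24.25 + 379 @ $23.85 + 204 @ $19.75 + 35 @ $21.20 = $17,350.65
Total COGS = $5,539.95 + $17,350.65 = $22,890.60
Ending inventory: 290 @ $21.20 + 337 @ $15.00 = $11,203.00

COGS = $22,890.60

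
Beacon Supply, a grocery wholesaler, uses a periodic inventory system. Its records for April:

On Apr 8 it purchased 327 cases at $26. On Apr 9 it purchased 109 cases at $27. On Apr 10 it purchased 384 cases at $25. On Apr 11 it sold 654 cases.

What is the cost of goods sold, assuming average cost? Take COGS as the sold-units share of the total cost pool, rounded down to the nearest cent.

Apr 11, sell 654: 654/820 × $21,045.00 → $16,784.67
Ending inventory (cost pool remaining) = $4,260.33
Check: goods available $21,045.00 = COGS $16,784.67 + ending $4,260.33

COGS = $16,784.67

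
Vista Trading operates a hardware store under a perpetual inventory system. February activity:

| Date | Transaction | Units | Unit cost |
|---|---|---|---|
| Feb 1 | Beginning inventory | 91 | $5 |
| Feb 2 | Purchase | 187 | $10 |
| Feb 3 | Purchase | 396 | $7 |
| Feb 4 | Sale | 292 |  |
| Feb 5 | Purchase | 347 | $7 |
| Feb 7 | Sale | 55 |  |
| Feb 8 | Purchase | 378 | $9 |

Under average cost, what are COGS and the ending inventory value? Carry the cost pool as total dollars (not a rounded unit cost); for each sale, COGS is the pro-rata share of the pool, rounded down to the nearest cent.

COGS = $2,609.39; ending inventory = $8,318.61

After Feb 1: 91 on hand, pool $455.00 (≈ $5.0000 each)
After Feb 2: 278 on hand, pool $2,325.00 (≈ $8.3633 each)
After Feb 3: 674 on hand, pool $5,097.00 (≈ $7.5623 each)
Feb 4, sell 292: 292/674 × $5,097.00 → $2,208.19
After Feb 5: 729 on hand, pool $5,317.81 (≈ $7.2947 each)
Feb 7, sell 55: 55/729 × $5,317.81 → $401.20
After Feb 8: 1052 on hand, pool $8,318.61 (≈ $7.9074 each)
Total COGS = $2,208.19 + $401.20 = $2,609.39
Ending inventory (cost pool remaining) = $8,318.61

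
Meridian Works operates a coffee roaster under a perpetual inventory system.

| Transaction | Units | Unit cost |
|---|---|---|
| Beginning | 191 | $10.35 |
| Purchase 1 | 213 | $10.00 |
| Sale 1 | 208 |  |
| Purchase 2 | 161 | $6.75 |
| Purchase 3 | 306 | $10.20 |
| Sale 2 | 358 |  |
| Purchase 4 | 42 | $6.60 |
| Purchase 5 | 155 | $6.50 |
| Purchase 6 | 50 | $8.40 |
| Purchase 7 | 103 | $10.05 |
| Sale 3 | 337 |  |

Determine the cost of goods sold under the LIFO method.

Sale 1 (208) [LIFO — newest first]: 208 @ $10.00 = $2,080.00
Sale 2 (358) [LIFO — newest first]: 306 @ $10.20 + 52 @ $6.75 = $3,472.20
Sale 3 (337) [LIFO — newest first]: 103 @ $10.05 + 50 @ $8.40 + 155 @ $6.50 + 29 @ $6.60 = $2,654.05
Total COGS = $2,080.00 + $3,472.20 + $2,654.05 = $8,206.25
Ending inventory: 191 @ $10.35 + 5 @ $10.00 + 109 @ $6.75 + 13 @ $6.60 = $2,848.40

COGS = $8,206.25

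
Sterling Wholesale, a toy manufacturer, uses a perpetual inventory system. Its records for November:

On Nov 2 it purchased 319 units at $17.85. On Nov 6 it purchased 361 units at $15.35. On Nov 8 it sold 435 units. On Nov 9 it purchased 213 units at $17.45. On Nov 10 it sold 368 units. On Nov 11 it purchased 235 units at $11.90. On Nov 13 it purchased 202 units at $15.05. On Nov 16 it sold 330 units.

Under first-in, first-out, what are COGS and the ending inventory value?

COGS = $17,824.10; ending inventory = $2,964.85

Nov 8, 435 sold [FIFO — oldest first]: 319 @ $17.85 + 116 @ $15.35 = $7,474.75
Nov 10, 368 sold [FIFO — oldest first]: 245 @ $15.35 + 123 @ $17.45 = $5,907.10
Nov 16, 330 sold [FIFO — oldest first]: 90 @ $17.45 + 235 @ $11.90 + 5 @ $15.05 = $4,442.25
Total COGS = $7,474.75 + $5,907.10 + $4,442.25 = $17,824.10
Ending inventory: 197 @ $15.05 = $2,964.85
Check: goods available $20,788.95 = COGS $17,824.10 + ending $2,964.85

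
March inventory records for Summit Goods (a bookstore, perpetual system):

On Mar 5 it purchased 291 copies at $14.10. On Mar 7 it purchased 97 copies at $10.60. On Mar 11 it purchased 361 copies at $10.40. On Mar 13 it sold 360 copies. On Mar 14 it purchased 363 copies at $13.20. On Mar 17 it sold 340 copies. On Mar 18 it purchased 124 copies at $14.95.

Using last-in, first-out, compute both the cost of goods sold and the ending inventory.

Mar 13, 360 sold [LIFO — newest first]: 360 @ $10.40 = $3,744.00
Mar 17, 340 sold [LIFO — newest first]: 340 @ $13.20 = $4,488.00
Total COGS = $3,744.00 + $4,488.00 = $8,232.00
Ending inventory: 291 @ $14.10 + 97 @ $10.60 + 1 @ $10.40 + 23 @ $13.20 + 124 @ $14.95 = $7,299.10
Check: goods available $15,531.10 = COGS $8,232.00 + ending $7,299.10

COGS = $8,232.00; ending inventory = $7,299.10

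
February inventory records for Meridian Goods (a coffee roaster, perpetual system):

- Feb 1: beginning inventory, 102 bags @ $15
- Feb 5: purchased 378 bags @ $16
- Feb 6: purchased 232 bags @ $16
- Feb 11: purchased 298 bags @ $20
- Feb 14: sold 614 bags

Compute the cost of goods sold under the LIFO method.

Feb 14, 614 sold [LIFO — newest first]: 298 @ $20 + 232 @ $16 + 84 @ $16 = $11,016
Ending inventory: 102 @ $15 + 294 @ $16 = $6,234

COGS = $11,016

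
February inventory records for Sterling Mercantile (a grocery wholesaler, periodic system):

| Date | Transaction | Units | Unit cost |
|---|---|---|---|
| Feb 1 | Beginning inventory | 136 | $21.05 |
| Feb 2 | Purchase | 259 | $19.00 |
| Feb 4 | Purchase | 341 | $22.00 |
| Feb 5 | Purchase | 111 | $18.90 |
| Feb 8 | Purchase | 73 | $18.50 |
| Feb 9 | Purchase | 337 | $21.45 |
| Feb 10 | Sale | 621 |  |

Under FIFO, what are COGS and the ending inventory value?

COGS = $12,755.80; ending inventory = $13,207.05

Feb 10, 621 sold [FIFO — oldest first]: 136 @ $21.05 + 259 @ $19.00 + 226 @ $22.00 = $12,755.80
Ending inventory: 115 @ $22.00 + 111 @ $18.90 + 73 @ $18.50 + 337 @ $21.45 = $13,207.05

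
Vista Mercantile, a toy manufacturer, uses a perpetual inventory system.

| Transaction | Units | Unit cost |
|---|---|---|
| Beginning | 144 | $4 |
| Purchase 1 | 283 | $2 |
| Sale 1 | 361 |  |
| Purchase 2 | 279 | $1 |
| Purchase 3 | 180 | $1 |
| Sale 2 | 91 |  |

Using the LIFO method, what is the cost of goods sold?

Sale 1 (361) [LIFO — newest first]: 283 @ $2 + 78 @ $4 = $878
Sale 2 (91) [LIFO — newest first]: 91 @ $1 = $91
Total COGS = $878 + $91 = $969
Ending inventory: 66 @ $4 + 279 @ $1 + 89 @ $1 = $632

COGS = $969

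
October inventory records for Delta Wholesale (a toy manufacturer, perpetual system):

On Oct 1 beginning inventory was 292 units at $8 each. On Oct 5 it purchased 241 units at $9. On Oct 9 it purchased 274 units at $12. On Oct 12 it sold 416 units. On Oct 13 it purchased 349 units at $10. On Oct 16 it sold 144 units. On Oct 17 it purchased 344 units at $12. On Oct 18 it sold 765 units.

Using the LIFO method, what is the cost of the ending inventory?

Ending inventory = $1,400

Oct 12, 416 sold [LIFO — newest first]: 274 @ $12 + 142 @ $9 = $4,566
Oct 16, 144 sold [LIFO — newest first]: 144 @ $10 = $1,440
Oct 18, 765 sold [LIFO — newest first]: 344 @ $12 + 205 @ $10 + 99 @ $9 + 117 @ $8 = $8,005
Total COGS = $4,566 + $1,440 + $8,005 = $14,011
Ending inventory: 175 @ $8 = $1,400
Check: goods available $15,411 = COGS $14,011 + ending $1,400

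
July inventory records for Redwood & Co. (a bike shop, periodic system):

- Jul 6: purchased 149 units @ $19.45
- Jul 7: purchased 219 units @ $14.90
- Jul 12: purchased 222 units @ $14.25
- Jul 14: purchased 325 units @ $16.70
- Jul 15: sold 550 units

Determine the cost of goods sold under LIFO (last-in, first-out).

Jul 15, 550 sold [LIFO — newest first]: 325 @ $16.70 + 222 @ $14.25 + 3 @ $14.90 = $8,635.70
Ending inventory: 149 @ $19.45 + 216 @ $14.90 = $6,116.45

COGS = $8,635.70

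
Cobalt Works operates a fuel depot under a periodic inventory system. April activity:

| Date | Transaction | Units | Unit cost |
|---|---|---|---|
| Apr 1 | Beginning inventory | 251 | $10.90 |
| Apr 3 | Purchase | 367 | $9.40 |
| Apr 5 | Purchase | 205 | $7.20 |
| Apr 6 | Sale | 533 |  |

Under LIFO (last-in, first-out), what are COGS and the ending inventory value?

COGS = $4,559.20; ending inventory = $3,102.50

Apr 6, 533 sold [LIFO — newest first]: 205 @ $7.20 + 328 @ $9.40 = $4,559.20
Ending inventory: 251 @ $10.90 + 39 @ $9.40 = $3,102.50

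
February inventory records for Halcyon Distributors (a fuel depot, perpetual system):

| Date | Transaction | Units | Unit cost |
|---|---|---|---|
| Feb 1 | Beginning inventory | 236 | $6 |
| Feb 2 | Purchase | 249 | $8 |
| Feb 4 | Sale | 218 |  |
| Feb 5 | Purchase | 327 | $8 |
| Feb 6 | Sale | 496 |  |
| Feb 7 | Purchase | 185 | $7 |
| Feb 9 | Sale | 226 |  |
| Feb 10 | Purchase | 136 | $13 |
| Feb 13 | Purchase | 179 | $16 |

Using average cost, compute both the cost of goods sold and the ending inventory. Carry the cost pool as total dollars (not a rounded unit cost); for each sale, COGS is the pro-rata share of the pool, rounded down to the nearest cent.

COGS = $6,908.89; ending inventory = $5,042.11

After Feb 1: 236 on hand, pool $1,416.00 (≈ $6.0000 each)
After Feb 2: 485 on hand, pool $3,408.00 (≈ $7.0268 each)
Feb 4, sell 218: 218/485 × $3,408.00 → $1,531.84
After Feb 5: 594 on hand, pool $4,492.16 (≈ $7.5626 each)
Feb 6, sell 496: 496/594 × $4,492.16 → $3,751.02
After Feb 7: 283 on hand, pool $2,036.14 (≈ $7.1948 each)
Feb 9, sell 226: 226/283 × $2,036.14 → $1,626.03
After Feb 10: 193 on hand, pool $2,178.11 (≈ $11.2855 each)
After Feb 13: 372 on hand, pool $5,042.11 (≈ $13.5541 each)
Total COGS = $1,531.84 + $3,751.02 + $1,626.03 = $6,908.89
Ending inventory (cost pool remaining) = $5,042.11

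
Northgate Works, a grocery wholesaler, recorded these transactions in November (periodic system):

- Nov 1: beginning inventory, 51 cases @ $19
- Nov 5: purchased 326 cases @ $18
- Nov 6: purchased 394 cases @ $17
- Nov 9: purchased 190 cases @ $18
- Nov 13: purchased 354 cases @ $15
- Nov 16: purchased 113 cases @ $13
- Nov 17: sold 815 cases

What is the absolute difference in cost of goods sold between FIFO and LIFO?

FIFO COGS: 51 @ $19 + 326 @ $18 + 394 @ $17 + 44 @ $18 = $14,327
LIFO COGS: 113 @ $13 + 354 @ $15 + 190 @ $18 + 158 @ $17 = $12,885
Difference = |$14,327 − $12,885| = $1,442

$1,442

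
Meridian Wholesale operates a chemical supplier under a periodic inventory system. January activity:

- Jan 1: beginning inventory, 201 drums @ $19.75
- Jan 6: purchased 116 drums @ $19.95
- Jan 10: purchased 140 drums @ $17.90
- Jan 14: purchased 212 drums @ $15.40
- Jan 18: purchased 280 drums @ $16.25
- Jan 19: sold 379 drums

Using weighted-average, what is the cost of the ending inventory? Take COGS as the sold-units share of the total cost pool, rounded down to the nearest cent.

Ending inventory = $9,973.35

Jan 19, sell 379: 379/949 × $16,604.75 → $6,631.40
Ending inventory (cost pool remaining) = $9,973.35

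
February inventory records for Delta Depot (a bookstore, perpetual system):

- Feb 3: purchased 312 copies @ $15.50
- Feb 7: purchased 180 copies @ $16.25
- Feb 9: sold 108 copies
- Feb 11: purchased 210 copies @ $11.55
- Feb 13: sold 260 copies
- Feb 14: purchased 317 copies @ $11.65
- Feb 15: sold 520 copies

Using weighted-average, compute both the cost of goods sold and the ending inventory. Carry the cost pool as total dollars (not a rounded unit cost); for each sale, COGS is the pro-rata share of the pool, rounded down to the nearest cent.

COGS = $12,176.57; ending inventory = $1,702.98

After Feb 3: 312 on hand, pool $4,836.00 (≈ $15.5000 each)
After Feb 7: 492 on hand, pool $7,761.00 (≈ $15.7744 each)
Feb 9, sell 108: 108/492 × $7,761.00 → $1,703.63
After Feb 11: 594 on hand, pool $8,482.87 (≈ $14.2809 each)
Feb 13, sell 260: 260/594 × $8,482.87 → $3,713.04
After Feb 14: 651 on hand, pool $8,462.88 (≈ $12.9998 each)
Feb 15, sell 520: 520/651 × $8,462.88 → $6,759.90
Total COGS = $1,703.63 + $3,713.04 + $6,759.90 = $12,176.57
Ending inventory (cost pool remaining) = $1,702.98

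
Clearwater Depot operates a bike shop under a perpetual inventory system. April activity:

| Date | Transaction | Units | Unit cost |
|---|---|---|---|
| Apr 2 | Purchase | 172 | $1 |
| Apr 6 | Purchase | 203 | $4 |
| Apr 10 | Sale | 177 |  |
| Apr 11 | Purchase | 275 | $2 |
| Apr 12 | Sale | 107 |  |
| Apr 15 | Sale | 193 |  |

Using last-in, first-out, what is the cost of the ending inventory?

Apr 10, 177 sold [LIFO — newest first]: 177 @ $4 = $708
Apr 12, 107 sold [LIFO — newest first]: 107 @ $2 = $214
Apr 15, 193 sold [LIFO — newest first]: 168 @ $2 + 25 @ $4 = $436
Total COGS = $708 + $214 + $436 = $1,358
Ending inventory: 172 @ $1 + 1 @ $4 = $176
Check: goods available $1,534 = COGS $1,358 + ending $176

Ending inventory = $176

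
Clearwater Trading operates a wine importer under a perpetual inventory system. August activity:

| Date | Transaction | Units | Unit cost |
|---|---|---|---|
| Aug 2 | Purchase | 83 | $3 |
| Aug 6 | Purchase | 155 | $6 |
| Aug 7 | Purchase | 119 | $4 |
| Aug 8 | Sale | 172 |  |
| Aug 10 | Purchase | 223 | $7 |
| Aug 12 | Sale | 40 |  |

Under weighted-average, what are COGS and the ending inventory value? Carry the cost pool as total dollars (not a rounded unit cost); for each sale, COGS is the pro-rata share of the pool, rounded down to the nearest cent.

COGS = $1,034.48; ending inventory = $2,181.52

After Aug 2: 83 on hand, pool $249.00 (≈ $3.0000 each)
After Aug 6: 238 on hand, pool $1,179.00 (≈ $4.9538 each)
After Aug 7: 357 on hand, pool $1,655.00 (≈ $4.6359 each)
Aug 8, sell 172: 172/357 × $1,655.00 → $797.36
After Aug 10: 408 on hand, pool $2,418.64 (≈ $5.9280 each)
Aug 12, sell 40: 40/408 × $2,418.64 → $237.12
Total COGS = $797.36 + $237.12 = $1,034.48
Ending inventory (cost pool remaining) = $2,181.52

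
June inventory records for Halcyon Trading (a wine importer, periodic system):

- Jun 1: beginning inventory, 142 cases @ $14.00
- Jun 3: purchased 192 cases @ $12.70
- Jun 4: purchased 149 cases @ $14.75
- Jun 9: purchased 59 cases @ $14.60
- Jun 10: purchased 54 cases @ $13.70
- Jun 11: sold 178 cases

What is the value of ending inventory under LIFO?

Jun 11, 178 sold [LIFO — newest first]: 54 @ $13.70 + 59 @ $14.60 + 65 @ $14.75 = $2,559.95
Ending inventory: 142 @ $14.00 + 192 @ $12.70 + 84 @ $14.75 = $5,665.40

Ending inventory = $5,665.40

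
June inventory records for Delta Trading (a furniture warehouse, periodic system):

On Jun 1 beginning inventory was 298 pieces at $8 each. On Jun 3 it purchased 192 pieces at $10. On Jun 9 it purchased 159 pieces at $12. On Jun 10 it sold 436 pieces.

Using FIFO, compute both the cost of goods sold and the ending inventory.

COGS = $3,764; ending inventory = $2,448

Jun 10, 436 sold [FIFO — oldest first]: 298 @ $8 + 138 @ $10 = $3,764
Ending inventory: 54 @ $10 + 159 @ $12 = $2,448
Check: goods available $6,212 = COGS $3,764 + ending $2,448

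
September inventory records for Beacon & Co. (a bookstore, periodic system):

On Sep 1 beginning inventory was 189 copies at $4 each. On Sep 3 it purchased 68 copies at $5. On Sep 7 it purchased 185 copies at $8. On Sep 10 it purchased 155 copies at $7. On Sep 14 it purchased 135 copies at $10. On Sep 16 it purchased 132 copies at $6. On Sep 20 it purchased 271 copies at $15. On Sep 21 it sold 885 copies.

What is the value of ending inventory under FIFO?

Ending inventory = $3,750

Sep 21, 885 sold [FIFO — oldest first]: 189 @ $4 + 68 @ $5 + 185 @ $8 + 155 @ $7 + 135 @ $10 + 132 @ $6 + 21 @ $15 = $6,118
Ending inventory: 250 @ $15 = $3,750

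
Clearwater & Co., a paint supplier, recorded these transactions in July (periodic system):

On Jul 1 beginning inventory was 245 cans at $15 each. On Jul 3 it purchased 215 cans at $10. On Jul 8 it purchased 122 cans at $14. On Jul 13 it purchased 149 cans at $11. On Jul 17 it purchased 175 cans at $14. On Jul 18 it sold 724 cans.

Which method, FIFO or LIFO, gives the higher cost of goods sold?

FIFO

FIFO COGS: 245 @ $15 + 215 @ $10 + 122 @ $14 + 142 @ $11 = $9,095
LIFO COGS: 175 @ $14 + 149 @ $11 + 122 @ $14 + 215 @ $10 + 63 @ $15 = $8,892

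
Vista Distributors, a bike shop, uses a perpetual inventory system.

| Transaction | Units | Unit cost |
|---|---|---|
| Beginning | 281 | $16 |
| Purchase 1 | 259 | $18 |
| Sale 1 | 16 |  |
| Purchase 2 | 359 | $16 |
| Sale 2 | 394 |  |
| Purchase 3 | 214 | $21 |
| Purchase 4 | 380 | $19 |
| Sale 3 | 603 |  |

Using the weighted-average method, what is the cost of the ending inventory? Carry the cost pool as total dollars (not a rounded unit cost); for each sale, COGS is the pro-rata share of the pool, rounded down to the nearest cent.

Ending inventory = $8,782.89

After Beginning: 281 on hand, pool $4,496.00 (≈ $16.0000 each)
After Purchase 1: 540 on hand, pool $9,158.00 (≈ $16.9593 each)
Sale 1, sell 16: 16/540 × $9,158.00 → $271.34
After Purchase 2: 883 on hand, pool $14,630.66 (≈ $16.5693 each)
Sale 2, sell 394: 394/883 × $14,630.66 → $6,528.28
After Purchase 3: 703 on hand, pool $12,596.38 (≈ $17.9180 each)
After Purchase 4: 1083 on hand, pool $19,816.38 (≈ $18.2977 each)
Sale 3, sell 603: 603/1083 × $19,816.38 → $11,033.49
Total COGS = $271.34 + $6,528.28 + $11,033.49 = $17,833.11
Ending inventory (cost pool remaining) = $8,782.89
Check: goods available $26,616.00 = COGS $17,833.11 + ending $8,782.89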